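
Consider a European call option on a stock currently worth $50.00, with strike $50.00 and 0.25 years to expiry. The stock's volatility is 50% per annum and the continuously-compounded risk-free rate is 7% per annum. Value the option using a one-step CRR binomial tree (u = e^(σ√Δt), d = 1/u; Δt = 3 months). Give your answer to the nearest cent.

CRR parameters: u = e^(σ√Δt) = e^(0.5·√0.25) = 1.2840, d = 1/u = 0.7788
Per-period rate: rΔt = 0.07·0.25 = 0.0175, so R = e^0.0175 = 1.0177
Risk-neutral probability p = (e^0.0175 − 0.7788)/(1.2840 − 0.7788) = 0.2389/0.5052 = 0.4728
Terminal stock prices: S_u = 64.2, S_d = 38.94
Terminal payoffs (S − K): max(14.2, 0) = 14.2, max(-11.06, 0) = 0
Node 0 (S = 50): V_0 = e^(−0.0175)·[0.4728·14.2013 + 0.5272·0.0000] = 6.5974

$6.60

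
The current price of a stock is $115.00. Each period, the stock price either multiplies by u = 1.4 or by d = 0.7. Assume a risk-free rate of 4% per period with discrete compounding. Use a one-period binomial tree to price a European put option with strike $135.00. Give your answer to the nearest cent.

$26.95

Risk-neutral probability p = (1 + 0.04 − 0.7)/(1.4 − 0.7) = 0.3400/0.7000 = 0.4857
Terminal stock prices: S_u = 161, S_d = 80.5
Terminal payoffs (K − S): max(-26, 0) = 0, max(54.5, 0) = 54.5
Node 0 (S = 115): V_0 = 1/1.04·[0.4857·0.0000 + 0.5143·54.5000] = 26.9505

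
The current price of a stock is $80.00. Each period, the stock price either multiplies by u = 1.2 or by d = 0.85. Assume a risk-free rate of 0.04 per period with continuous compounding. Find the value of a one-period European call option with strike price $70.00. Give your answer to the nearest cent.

$13.62

Risk-neutral probability p = (e^0.04 − 0.85)/(1.2 − 0.85) = 0.1908/0.3500 = 0.5452
Terminal stock prices: S_u = 96, S_d = 68
Terminal payoffs (S − K): max(26, 0) = 26, max(-2, 0) = 0
Node 0 (S = 80): V_0 = e^(−0.04)·[0.5452·26.0000 + 0.4548·0.0000] = 13.6187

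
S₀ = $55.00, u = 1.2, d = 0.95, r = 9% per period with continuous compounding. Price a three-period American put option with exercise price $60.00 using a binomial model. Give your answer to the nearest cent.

$5.00

Risk-neutral probability p = (e^0.09 − 0.95)/(1.2 − 0.95) = 0.1442/0.2500 = 0.5767
Terminal stock prices: S_uuu = 95.04, S_uud = 75.24, S_udd = 59.56, S_ddd = 47.16
Terminal payoffs (K − S): max(-35.04, 0) = 0, max(-15.24, 0) = 0, max(0.435, 0) = 0.435, max(12.84, 0) = 12.84
Node uu (S = 79.2): continuation = e^(−0.09)·[0.5767·0.0000 + 0.4233·0.0000] = 0.0000; exercise value = 0.0000 ≤ continuation, so V_uu = 0.0000
Node ud (S = 62.7): continuation = e^(−0.09)·[0.5767·0.0000 + 0.4233·0.4350] = 0.1683; exercise value = 0.0000 ≤ continuation, so V_ud = 0.1683
Node dd (S = 49.64): continuation = e^(−0.09)·[0.5767·0.4350 + 0.4233·12.8444] = 5.1984; exercise value = 10.3625 > continuation, so V_dd = 10.3625 (exercise)
Node u (S = 66): continuation = e^(−0.09)·[0.5767·0.0000 + 0.4233·0.1683] = 0.0651; exercise value = 0.0000 ≤ continuation, so V_u = 0.0651
Node d (S = 52.25): continuation = e^(−0.09)·[0.5767·0.1683 + 0.4233·10.3625] = 4.0976; exercise value = 7.7500 > continuation, so V_d = 7.7500 (exercise)
Node 0 (S = 55): continuation = e^(−0.09)·[0.5767·0.0651 + 0.4233·7.7500] = 3.0326; exercise value = 5.0000 > continuation, so V_0 = 5.0000 (exercise)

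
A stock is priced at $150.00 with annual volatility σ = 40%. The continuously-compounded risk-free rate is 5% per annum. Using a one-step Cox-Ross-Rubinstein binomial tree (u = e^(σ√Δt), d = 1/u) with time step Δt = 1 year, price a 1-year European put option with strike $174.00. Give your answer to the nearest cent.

$37.47

CRR parameters: u = e^(σ√Δt) = e^(0.4·√1) = 1.4918, d = 1/u = 0.6703
Per-period rate: rΔt = 0.05·1 = 0.05, so R = e^0.05 = 1.0513
Risk-neutral probability p = (e^0.05 − 0.6703)/(1.4918 − 0.6703) = 0.3810/0.8215 = 0.4637
Terminal stock prices: S_u = 223.8, S_d = 100.5
Terminal payoffs (K − S): max(-49.77, 0) = 0, max(73.45, 0) = 73.45
Node 0 (S = 150): V_0 = e^(−0.05)·[0.4637·0.0000 + 0.5363·73.4520] = 37.4695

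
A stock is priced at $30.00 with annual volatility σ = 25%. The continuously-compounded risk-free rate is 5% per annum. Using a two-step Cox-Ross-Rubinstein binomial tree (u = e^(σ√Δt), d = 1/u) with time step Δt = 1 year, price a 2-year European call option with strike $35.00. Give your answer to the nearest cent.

$3.81

CRR parameters: u = e^(σ√Δt) = e^(0.25·√1) = 1.2840, d = 1/u = 0.7788
Per-period rate: rΔt = 0.05·1 = 0.05, so R = e^0.05 = 1.0513
Risk-neutral probability p = (e^0.05 − 0.7788)/(1.2840 − 0.7788) = 0.2725/0.5052 = 0.5393
Terminal stock prices: S_uu = 49.46, S_ud = 30, S_dd = 18.2
Terminal payoffs (S − K): max(14.46, 0) = 14.46, max(-5, 0) = 0, max(-16.8, 0) = 0
Node u (S = 38.52): V_u = e^(−0.05)·[0.5393·14.4616 + 0.4607·0.0000] = 7.4189
Node d (S = 23.36): V_d = e^(−0.05)·[0.5393·0.0000 + 0.4607·0.0000] = 0.0000
Node 0 (S = 30): V_0 = e^(−0.05)·[0.5393·7.4189 + 0.4607·0.0000] = 3.8059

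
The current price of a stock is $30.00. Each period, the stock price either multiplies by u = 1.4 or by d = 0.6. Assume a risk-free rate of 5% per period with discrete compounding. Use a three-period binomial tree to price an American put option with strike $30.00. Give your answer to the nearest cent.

$6.38

Risk-neutral probability p = (1 + 0.05 − 0.6)/(1.4 − 0.6) = 0.4500/0.8000 = 0.5625
Terminal stock prices: S_uuu = 82.32, S_uud = 35.28, S_udd = 15.12, S_ddd = 6.48
Terminal payoffs (K − S): max(-52.32, 0) = 0, max(-5.28, 0) = 0, max(14.88, 0) = 14.88, max(23.52, 0) = 23.52
Node uu (S = 58.8): continuation = 1/1.05·[0.5625·0.0000 + 0.4375·0.0000] = 0.0000; exercise value = 0.0000 ≤ continuation, so V_uu = 0.0000
Node ud (S = 25.2): continuation = 1/1.05·[0.5625·0.0000 + 0.4375·14.8800] = 6.2000; exercise value = 4.8000 ≤ continuation, so V_ud = 6.2000
Node dd (S = 10.8): continuation = 1/1.05·[0.5625·14.8800 + 0.4375·23.5200] = 17.7714; exercise value = 19.2000 > continuation, so V_dd = 19.2000 (exercise)
Node u (S = 42): continuation = 1/1.05·[0.5625·0.0000 + 0.4375·6.2000] = 2.5833; exercise value = 0.0000 ≤ continuation, so V_u = 2.5833
Node d (S = 18): continuation = 1/1.05·[0.5625·6.2000 + 0.4375·19.2000] = 11.3214; exercise value = 12.0000 > continuation, so V_d = 12.0000 (exercise)
Node 0 (S = 30): continuation = 1/1.05·[0.5625·2.5833 + 0.4375·12.0000] = 6.3839; exercise value = 0.0000 ≤ continuation, so V_0 = 6.3839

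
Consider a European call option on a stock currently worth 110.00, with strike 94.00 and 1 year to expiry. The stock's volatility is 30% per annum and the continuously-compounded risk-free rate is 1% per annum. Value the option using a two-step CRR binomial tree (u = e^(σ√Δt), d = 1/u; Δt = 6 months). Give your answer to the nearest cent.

CRR parameters: u = e^(σ√Δt) = e^(0.3·√0.5) = 1.2363, d = 1/u = 0.8089
Per-period rate: rΔt = 0.01·0.5 = 0.005, so R = e^0.005 = 1.0050
Risk-neutral probability p = (e^0.005 − 0.8089)/(1.2363 − 0.8089) = 0.1962/0.4275 = 0.4589
Terminal stock prices: S_uu = 168.1, S_ud = 110, S_dd = 71.97
Terminal payoffs (S − K): max(74.13, 0) = 74.13, max(16, 0) = 16, max(-22.03, 0) = 0
Node u (S = 136): V_u = e^(−0.005)·[0.4589·74.1312 + 0.5411·16.0000] = 42.4630
Node d (S = 88.97): V_d = e^(−0.005)·[0.4589·16.0000 + 0.5411·0.0000] = 7.3056
Node 0 (S = 110): V_0 = e^(−0.005)·[0.4589·42.4630 + 0.5411·7.3056] = 23.3222

23.32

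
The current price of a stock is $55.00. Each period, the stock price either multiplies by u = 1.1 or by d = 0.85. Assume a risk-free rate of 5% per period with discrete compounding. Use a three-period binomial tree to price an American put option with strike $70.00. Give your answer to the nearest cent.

Risk-neutral probability p = (1 + 0.05 − 0.85)/(1.1 − 0.85) = 0.2000/0.2500 = 0.8000
Terminal stock prices: S_uuu = 73.21, S_uud = 56.57, S_udd = 43.71, S_ddd = 33.78
Terminal payoffs (K − S): max(-3.205, 0) = 0, max(13.43, 0) = 13.43, max(26.29, 0) = 26.29, max(36.22, 0) = 36.22
Node uu (S = 66.55): continuation = 1/1.05·[0.8000·0.0000 + 0.2000·13.4325] = 2.5586; exercise value = 3.4500 > continuation, so V_uu = 3.4500 (exercise)
Node ud (S = 51.43): continuation = 1/1.05·[0.8000·13.4325 + 0.2000·26.2888] = 15.2417; exercise value = 18.5750 > continuation, so V_ud = 18.5750 (exercise)
Node dd (S = 39.74): continuation = 1/1.05·[0.8000·26.2888 + 0.2000·36.2231] = 26.9292; exercise value = 30.2625 > continuation, so V_dd = 30.2625 (exercise)
Node u (S = 60.5): continuation = 1/1.05·[0.8000·3.4500 + 0.2000·18.5750] = 6.1667; exercise value = 9.5000 > continuation, so V_u = 9.5000 (exercise)
Node d (S = 46.75): continuation = 1/1.05·[0.8000·18.5750 + 0.2000·30.2625] = 19.9167; exercise value = 23.2500 > continuation, so V_d = 23.2500 (exercise)
Node 0 (S = 55): continuation = 1/1.05·[0.8000·9.5000 + 0.2000·23.2500] = 11.6667; exercise value = 15.0000 > continuation, so V_0 = 15.0000 (exercise)

$15.00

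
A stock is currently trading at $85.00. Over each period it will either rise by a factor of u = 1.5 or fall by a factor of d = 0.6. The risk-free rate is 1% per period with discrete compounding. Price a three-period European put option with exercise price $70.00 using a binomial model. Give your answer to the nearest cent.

$17.56

Risk-neutral probability p = (1 + 0.01 − 0.6)/(1.5 − 0.6) = 0.4100/0.9000 = 0.4556
Terminal stock prices: S_uuu = 286.9, S_uud = 114.8, S_udd = 45.9, S_ddd = 18.36
Terminal payoffs (K − S): max(-216.9, 0) = 0, max(-44.75, 0) = 0, max(24.1, 0) = 24.1, max(51.64, 0) = 51.64
Node uu (S = 191.2): V_uu = 1/1.01·[0.4556·0.0000 + 0.5444·0.0000] = 0.0000
Node ud (S = 76.5): V_ud = 1/1.01·[0.4556·0.0000 + 0.5444·24.1000] = 12.9912
Node dd (S = 30.6): V_dd = 1/1.01·[0.4556·24.1000 + 0.5444·51.6400] = 38.7069
Node u (S = 127.5): V_u = 1/1.01·[0.4556·0.0000 + 0.5444·12.9912] = 7.0030
Node d (S = 51): V_d = 1/1.01·[0.4556·12.9912 + 0.5444·38.7069] = 26.7247
Node 0 (S = 85): V_0 = 1/1.01·[0.4556·7.0030 + 0.5444·26.7247] = 17.5647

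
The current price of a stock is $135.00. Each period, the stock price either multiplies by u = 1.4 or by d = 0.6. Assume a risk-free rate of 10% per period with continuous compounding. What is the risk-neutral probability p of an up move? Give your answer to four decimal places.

p = 0.6315

Risk-neutral probability p = (e^0.1 − 0.6)/(1.4 − 0.6) = 0.5052/0.8000 = 0.6315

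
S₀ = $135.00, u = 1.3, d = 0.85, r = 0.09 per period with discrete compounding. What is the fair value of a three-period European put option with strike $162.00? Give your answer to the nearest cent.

$15.68

Risk-neutral probability p = (1 + 0.09 − 0.85)/(1.3 − 0.85) = 0.2400/0.4500 = 0.5333
Terminal stock prices: S_uuu = 296.6, S_uud = 193.9, S_udd = 126.8, S_ddd = 82.91
Terminal payoffs (K − S): max(-134.6, 0) = 0, max(-31.93, 0) = 0, max(35.2, 0) = 35.2, max(79.09, 0) = 79.09
Node uu (S = 228.2): V_uu = 1/1.09·[0.5333·0.0000 + 0.4667·0.0000] = 0.0000
Node ud (S = 149.2): V_ud = 1/1.09·[0.5333·0.0000 + 0.4667·35.2013] = 15.0709
Node dd (S = 97.54): V_dd = 1/1.09·[0.5333·35.2013 + 0.4667·79.0931] = 51.0864
Node u (S = 175.5): V_u = 1/1.09·[0.5333·0.0000 + 0.4667·15.0709] = 6.4524
Node d (S = 114.8): V_d = 1/1.09·[0.5333·15.0709 + 0.4667·51.0864] = 29.2460
Node 0 (S = 135): V_0 = 1/1.09·[0.5333·6.4524 + 0.4667·29.2460] = 15.6783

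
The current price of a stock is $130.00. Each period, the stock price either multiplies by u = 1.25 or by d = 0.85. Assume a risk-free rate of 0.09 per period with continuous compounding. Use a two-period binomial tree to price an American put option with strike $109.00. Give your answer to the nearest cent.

$1.91

Risk-neutral probability p = (e^0.09 − 0.85)/(1.25 − 0.85) = 0.2442/0.4000 = 0.6104
Terminal stock prices: S_uu = 203.1, S_ud = 138.1, S_dd = 93.92
Terminal payoffs (K − S): max(-94.12, 0) = 0, max(-29.12, 0) = 0, max(15.08, 0) = 15.08
Node u (S = 162.5): continuation = e^(−0.09)·[0.6104·0.0000 + 0.3896·0.0000] = 0.0000; exercise value = 0.0000 ≤ continuation, so V_u = 0.0000
Node d (S = 110.5): continuation = e^(−0.09)·[0.6104·0.0000 + 0.3896·15.0750] = 5.3672; exercise value = 0.0000 ≤ continuation, so V_d = 5.3672
Node 0 (S = 130): continuation = e^(−0.09)·[0.6104·0.0000 + 0.3896·5.3672] = 1.9109; exercise value = 0.0000 ≤ continuation, so V_0 = 1.9109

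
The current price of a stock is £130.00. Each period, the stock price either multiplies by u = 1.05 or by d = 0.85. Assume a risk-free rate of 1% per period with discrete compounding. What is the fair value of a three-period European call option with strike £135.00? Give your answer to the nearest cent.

£7.70

Risk-neutral probability p = (1 + 0.01 − 0.85)/(1.05 − 0.85) = 0.1600/0.2000 = 0.8000
Terminal stock prices: S_uuu = 150.5, S_uud = 121.8, S_udd = 98.62, S_ddd = 79.84
Terminal payoffs (S − K): max(15.49, 0) = 15.49, max(-13.17, 0) = 0, max(-36.38, 0) = 0, max(-55.16, 0) = 0
Node uu (S = 143.3): V_uu = 1/1.01·[0.8000·15.4913 + 0.2000·0.0000] = 12.2703
Node ud (S = 116): V_ud = 1/1.01·[0.8000·0.0000 + 0.2000·0.0000] = 0.0000
Node dd (S = 93.92): V_dd = 1/1.01·[0.8000·0.0000 + 0.2000·0.0000] = 0.0000
Node u (S = 136.5): V_u = 1/1.01·[0.8000·12.2703 + 0.2000·0.0000] = 9.7190
Node d (S = 110.5): V_d = 1/1.01·[0.8000·0.0000 + 0.2000·0.0000] = 0.0000
Node 0 (S = 130): V_0 = 1/1.01·[0.8000·9.7190 + 0.2000·0.0000] = 7.6983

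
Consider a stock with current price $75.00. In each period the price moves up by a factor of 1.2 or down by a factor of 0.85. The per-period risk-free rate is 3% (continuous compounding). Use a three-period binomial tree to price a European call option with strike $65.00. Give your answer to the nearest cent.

$17.56

Risk-neutral probability p = (e^0.03 − 0.85)/(1.2 − 0.85) = 0.1805/0.3500 = 0.5156
Terminal stock prices: S_uuu = 129.6, S_uud = 91.8, S_udd = 65.02, S_ddd = 46.06
Terminal payoffs (S − K): max(64.6, 0) = 64.6, max(26.8, 0) = 26.8, max(0.025, 0) = 0.025, max(-18.94, 0) = 0
Node uu (S = 108): V_uu = e^(−0.03)·[0.5156·64.6000 + 0.4844·26.8000] = 44.9210
Node ud (S = 76.5): V_ud = e^(−0.03)·[0.5156·26.8000 + 0.4844·0.0250] = 13.4210
Node dd (S = 54.19): V_dd = e^(−0.03)·[0.5156·0.0250 + 0.4844·0.0000] = 0.0125
Node u (S = 90): V_u = e^(−0.03)·[0.5156·44.9210 + 0.4844·13.4210] = 28.7853
Node d (S = 63.75): V_d = e^(−0.03)·[0.5156·13.4210 + 0.4844·0.0125] = 6.7211
Node 0 (S = 75): V_0 = e^(−0.03)·[0.5156·28.7853 + 0.4844·6.7211] = 17.5622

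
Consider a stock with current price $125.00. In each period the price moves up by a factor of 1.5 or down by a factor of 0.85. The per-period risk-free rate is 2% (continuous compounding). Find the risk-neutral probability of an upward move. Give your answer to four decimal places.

p = 0.2618

Risk-neutral probability p = (e^0.02 − 0.85)/(1.5 − 0.85) = 0.1702/0.6500 = 0.2618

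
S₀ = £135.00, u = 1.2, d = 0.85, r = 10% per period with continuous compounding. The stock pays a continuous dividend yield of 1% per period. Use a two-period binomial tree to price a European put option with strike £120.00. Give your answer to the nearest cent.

Per-period risk-free factor R = e^0.1 = 1.1052; dividend-adjusted growth = e^(0.1−0.01) = 1.0942.
Risk-neutral probability p = (1.0942 − 0.85)/(1.2 − 0.85) = 0.2442/0.3500 = 0.6976
Terminal stock prices: S_uu = 194.4, S_ud = 137.7, S_dd = 97.54
Terminal payoffs (K − S): max(-74.4, 0) = 0, max(-17.7, 0) = 0, max(22.46, 0) = 22.46
Node u (S = 162): V_u = e^(−0.1)·[0.6976·0.0000 + 0.3024·0.0000] = 0.0000
Node d (S = 114.8): V_d = e^(−0.1)·[0.6976·0.0000 + 0.3024·22.4625] = 6.1454
Node 0 (S = 135): V_0 = e^(−0.1)·[0.6976·0.0000 + 0.3024·6.1454] = 1.6813

£1.68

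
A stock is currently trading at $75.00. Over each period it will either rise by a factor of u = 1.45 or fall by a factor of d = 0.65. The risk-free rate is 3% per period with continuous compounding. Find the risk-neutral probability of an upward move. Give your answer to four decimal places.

Risk-neutral probability p = (e^0.03 − 0.65)/(1.45 − 0.65) = 0.3805/0.8000 = 0.4756

p = 0.4756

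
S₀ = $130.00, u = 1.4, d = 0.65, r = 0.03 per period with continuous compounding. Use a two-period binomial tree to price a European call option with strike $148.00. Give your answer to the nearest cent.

Risk-neutral probability p = (e^0.03 − 0.65)/(1.4 − 0.65) = 0.3805/0.7500 = 0.5073
Terminal stock prices: S_uu = 254.8, S_ud = 118.3, S_dd = 54.93
Terminal payoffs (S − K): max(106.8, 0) = 106.8, max(-29.7, 0) = 0, max(-93.07, 0) = 0
Node u (S = 182): V_u = e^(−0.03)·[0.5073·106.8000 + 0.4927·0.0000] = 52.5756
Node d (S = 84.5): V_d = e^(−0.03)·[0.5073·0.0000 + 0.4927·0.0000] = 0.0000
Node 0 (S = 130): V_0 = e^(−0.03)·[0.5073·52.5756 + 0.4927·0.0000] = 25.8819

$25.88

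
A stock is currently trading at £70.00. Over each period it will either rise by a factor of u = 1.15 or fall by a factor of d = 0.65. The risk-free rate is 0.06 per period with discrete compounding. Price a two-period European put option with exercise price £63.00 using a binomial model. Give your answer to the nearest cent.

£3.77

Risk-neutral probability p = (1 + 0.06 − 0.65)/(1.15 − 0.65) = 0.4100/0.5000 = 0.8200
Terminal stock prices: S_uu = 92.57, S_ud = 52.33, S_dd = 29.58
Terminal payoffs (K − S): max(-29.57, 0) = 0, max(10.67, 0) = 10.67, max(33.42, 0) = 33.42
Node u (S = 80.5): V_u = 1/1.06·[0.8200·0.0000 + 0.1800·10.6750] = 1.8127
Node d (S = 45.5): V_d = 1/1.06·[0.8200·10.6750 + 0.1800·33.4250] = 13.9340
Node 0 (S = 70): V_0 = 1/1.06·[0.8200·1.8127 + 0.1800·13.9340] = 3.7684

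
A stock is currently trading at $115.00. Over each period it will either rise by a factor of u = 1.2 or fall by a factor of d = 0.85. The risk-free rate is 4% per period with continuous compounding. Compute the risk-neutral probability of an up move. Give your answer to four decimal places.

p = 0.5452

Risk-neutral probability p = (e^0.04 − 0.85)/(1.2 − 0.85) = 0.1908/0.3500 = 0.5452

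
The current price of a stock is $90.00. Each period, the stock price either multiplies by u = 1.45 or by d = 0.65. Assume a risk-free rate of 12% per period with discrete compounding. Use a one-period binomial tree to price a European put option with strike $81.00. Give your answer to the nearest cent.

Risk-neutral probability p = (1 + 0.12 − 0.65)/(1.45 − 0.65) = 0.4700/0.8000 = 0.5875
Terminal stock prices: S_u = 130.5, S_d = 58.5
Terminal payoffs (K − S): max(-49.5, 0) = 0, max(22.5, 0) = 22.5
Node 0 (S = 90): V_0 = 1/1.12·[0.5875·0.0000 + 0.4125·22.5000] = 8.2868

$8.29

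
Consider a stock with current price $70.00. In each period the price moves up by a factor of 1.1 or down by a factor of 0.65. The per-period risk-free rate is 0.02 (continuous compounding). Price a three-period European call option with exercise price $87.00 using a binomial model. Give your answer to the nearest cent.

Risk-neutral probability p = (e^0.02 − 0.65)/(1.1 − 0.65) = 0.3702/0.4500 = 0.8227
Terminal stock prices: S_uuu = 93.17, S_uud = 55.06, S_udd = 32.53, S_ddd = 19.22
Terminal payoffs (S − K): max(6.17, 0) = 6.17, max(-31.94, 0) = 0, max(-54.47, 0) = 0, max(-67.78, 0) = 0
Node uu (S = 84.7): V_uu = e^(−0.02)·[0.8227·6.1700 + 0.1773·0.0000] = 4.9754
Node ud (S = 50.05): V_ud = e^(−0.02)·[0.8227·0.0000 + 0.1773·0.0000] = 0.0000
Node dd (S = 29.58): V_dd = e^(−0.02)·[0.8227·0.0000 + 0.1773·0.0000] = 0.0000
Node u (S = 77): V_u = e^(−0.02)·[0.8227·4.9754 + 0.1773·0.0000] = 4.0120
Node d (S = 45.5): V_d = e^(−0.02)·[0.8227·0.0000 + 0.1773·0.0000] = 0.0000
Node 0 (S = 70): V_0 = e^(−0.02)·[0.8227·4.0120 + 0.1773·0.0000] = 3.2352

$3.24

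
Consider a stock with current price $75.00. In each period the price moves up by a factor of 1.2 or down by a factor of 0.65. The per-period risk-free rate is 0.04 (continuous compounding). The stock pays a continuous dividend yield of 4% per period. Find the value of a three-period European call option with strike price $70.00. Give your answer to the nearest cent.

$13.70

Per-period risk-free factor R = e^0.04 = 1.0408; dividend-adjusted growth = e^(0.04−0.04) = 1.0000.
Risk-neutral probability p = (1.0000 − 0.65)/(1.2 − 0.65) = 0.3500/0.5500 = 0.6364
Terminal stock prices: S_uuu = 129.6, S_uud = 70.2, S_udd = 38.03, S_ddd = 20.6
Terminal payoffs (S − K): max(59.6, 0) = 59.6, max(0.2, 0) = 0.2, max(-31.97, 0) = 0, max(-49.4, 0) = 0
Node uu (S = 108): V_uu = e^(−0.04)·[0.6364·59.6000 + 0.3636·0.2000] = 36.5100
Node ud (S = 58.5): V_ud = e^(−0.04)·[0.6364·0.2000 + 0.3636·0.0000] = 0.1223
Node dd (S = 31.69): V_dd = e^(−0.04)·[0.6364·0.0000 + 0.3636·0.0000] = 0.0000
Node u (S = 90): V_u = e^(−0.04)·[0.6364·36.5100 + 0.3636·0.1223] = 22.3654
Node d (S = 48.75): V_d = e^(−0.04)·[0.6364·0.1223 + 0.3636·0.0000] = 0.0748
Node 0 (S = 75): V_0 = e^(−0.04)·[0.6364·22.3654 + 0.3636·0.0748] = 13.7006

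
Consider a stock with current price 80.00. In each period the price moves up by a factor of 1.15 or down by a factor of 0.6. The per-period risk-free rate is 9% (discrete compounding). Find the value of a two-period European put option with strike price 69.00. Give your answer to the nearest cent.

Risk-neutral probability p = (1 + 0.09 − 0.6)/(1.15 − 0.6) = 0.4900/0.5500 = 0.8909
Terminal stock prices: S_uu = 105.8, S_ud = 55.2, S_dd = 28.8
Terminal payoffs (K − S): max(-36.8, 0) = 0, max(13.8, 0) = 13.8, max(40.2, 0) = 40.2
Node u (S = 92): V_u = 1/1.09·[0.8909·0.0000 + 0.1091·13.8000] = 1.3812
Node d (S = 48): V_d = 1/1.09·[0.8909·13.8000 + 0.1091·40.2000] = 15.3028
Node 0 (S = 80): V_0 = 1/1.09·[0.8909·1.3812 + 0.1091·15.3028] = 2.6604

2.66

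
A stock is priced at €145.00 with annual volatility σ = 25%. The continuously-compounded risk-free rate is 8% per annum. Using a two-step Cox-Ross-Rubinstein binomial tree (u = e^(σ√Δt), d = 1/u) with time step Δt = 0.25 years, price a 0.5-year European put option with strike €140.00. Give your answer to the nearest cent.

CRR parameters: u = e^(σ√Δt) = e^(0.25·√0.25) = 1.1331, d = 1/u = 0.8825
Per-period rate: rΔt = 0.08·0.25 = 0.02, so R = e^0.02 = 1.0202
Risk-neutral probability p = (e^0.02 − 0.8825)/(1.1331 − 0.8825) = 0.1377/0.2507 = 0.5494
Terminal stock prices: S_uu = 186.2, S_ud = 145, S_dd = 112.9
Terminal payoffs (K − S): max(-46.18, 0) = 0, max(-5, 0) = 0, max(27.07, 0) = 27.07
Node u (S = 164.3): V_u = e^(−0.02)·[0.5494·0.0000 + 0.4506·0.0000] = 0.0000
Node d (S = 128): V_d = e^(−0.02)·[0.5494·0.0000 + 0.4506·27.0739] = 11.9583
Node 0 (S = 145): V_0 = e^(−0.02)·[0.5494·0.0000 + 0.4506·11.9583] = 5.2819

€5.28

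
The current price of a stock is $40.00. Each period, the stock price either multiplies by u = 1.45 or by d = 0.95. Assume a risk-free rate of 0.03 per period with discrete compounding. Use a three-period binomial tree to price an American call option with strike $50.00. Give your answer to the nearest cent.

Risk-neutral probability p = (1 + 0.03 − 0.95)/(1.45 − 0.95) = 0.0800/0.5000 = 0.1600
Terminal stock prices: S_uuu = 121.9, S_uud = 79.89, S_udd = 52.34, S_ddd = 34.29
Terminal payoffs (S − K): max(71.94, 0) = 71.94, max(29.89, 0) = 29.89, max(2.345, 0) = 2.345, max(-15.71, 0) = 0
Node uu (S = 84.1): continuation = 1/1.03·[0.1600·71.9450 + 0.8400·29.8950] = 35.5563; exercise value = 34.1000 ≤ continuation, so V_uu = 35.5563
Node ud (S = 55.1): continuation = 1/1.03·[0.1600·29.8950 + 0.8400·2.3450] = 6.5563; exercise value = 5.1000 ≤ continuation, so V_ud = 6.5563
Node dd (S = 36.1): continuation = 1/1.03·[0.1600·2.3450 + 0.8400·0.0000] = 0.3643; exercise value = 0.0000 ≤ continuation, so V_dd = 0.3643
Node u (S = 58): continuation = 1/1.03·[0.1600·35.5563 + 0.8400·6.5563] = 10.8702; exercise value = 8.0000 ≤ continuation, so V_u = 10.8702
Node d (S = 38): continuation = 1/1.03·[0.1600·6.5563 + 0.8400·0.3643] = 1.3155; exercise value = 0.0000 ≤ continuation, so V_d = 1.3155
Node 0 (S = 40): continuation = 1/1.03·[0.1600·10.8702 + 0.8400·1.3155] = 2.7614; exercise value = 0.0000 ≤ continuation, so V_0 = 2.7614

$2.76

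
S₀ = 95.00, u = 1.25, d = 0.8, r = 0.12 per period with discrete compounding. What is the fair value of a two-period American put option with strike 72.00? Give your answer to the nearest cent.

Risk-neutral probability p = (1 + 0.12 − 0.8)/(1.25 − 0.8) = 0.3200/0.4500 = 0.7111
Terminal stock prices: S_uu = 148.4, S_ud = 95, S_dd = 60.8
Terminal payoffs (K − S): max(-76.44, 0) = 0, max(-23, 0) = 0, max(11.2, 0) = 11.2
Node u (S = 118.8): continuation = 1/1.12·[0.7111·0.0000 + 0.2889·0.0000] = 0.0000; exercise value = 0.0000 ≤ continuation, so V_u = 0.0000
Node d (S = 76): continuation = 1/1.12·[0.7111·0.0000 + 0.2889·11.2000] = 2.8889; exercise value = 0.0000 ≤ continuation, so V_d = 2.8889
Node 0 (S = 95): continuation = 1/1.12·[0.7111·0.0000 + 0.2889·2.8889] = 0.7451; exercise value = 0.0000 ≤ continuation, so V_0 = 0.7451

0.75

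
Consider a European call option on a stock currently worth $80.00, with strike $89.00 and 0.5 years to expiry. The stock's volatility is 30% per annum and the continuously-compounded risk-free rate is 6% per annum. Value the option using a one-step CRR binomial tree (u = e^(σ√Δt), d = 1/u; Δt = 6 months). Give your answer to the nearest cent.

CRR parameters: u = e^(σ√Δt) = e^(0.3·√0.5) = 1.2363, d = 1/u = 0.8089
Per-period rate: rΔt = 0.06·0.5 = 0.03, so R = e^0.03 = 1.0305
Risk-neutral probability p = (e^0.03 − 0.8089)/(1.2363 − 0.8089) = 0.2216/0.4275 = 0.5184
Terminal stock prices: S_u = 98.9, S_d = 64.71
Terminal payoffs (S − K): max(9.905, 0) = 9.905, max(-24.29, 0) = 0
Node 0 (S = 80): V_0 = e^(−0.03)·[0.5184·9.9049 + 0.4816·0.0000] = 4.9831

$4.98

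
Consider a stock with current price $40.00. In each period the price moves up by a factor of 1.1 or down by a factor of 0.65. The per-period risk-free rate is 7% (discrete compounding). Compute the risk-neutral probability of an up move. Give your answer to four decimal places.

p = 0.9333

Risk-neutral probability p = (1 + 0.07 − 0.65)/(1.1 − 0.65) = 0.4200/0.4500 = 0.9333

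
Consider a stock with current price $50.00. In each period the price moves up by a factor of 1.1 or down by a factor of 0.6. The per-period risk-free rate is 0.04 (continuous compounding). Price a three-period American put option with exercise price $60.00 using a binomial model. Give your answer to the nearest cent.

Risk-neutral probability p = (e^0.04 − 0.6)/(1.1 − 0.6) = 0.4408/0.5000 = 0.8816
Terminal stock prices: S_uuu = 66.55, S_uud = 36.3, S_udd = 19.8, S_ddd = 10.8
Terminal payoffs (K − S): max(-6.55, 0) = 0, max(23.7, 0) = 23.7, max(40.2, 0) = 40.2, max(49.2, 0) = 49.2
Node uu (S = 60.5): continuation = e^(−0.04)·[0.8816·0.0000 + 0.1184·23.7000] = 2.6956; exercise value = 0.0000 ≤ continuation, so V_uu = 2.6956
Node ud (S = 33): continuation = e^(−0.04)·[0.8816·23.7000 + 0.1184·40.2000] = 24.6474; exercise value = 27.0000 > continuation, so V_ud = 27.0000 (exercise)
Node dd (S = 18): continuation = e^(−0.04)·[0.8816·40.2000 + 0.1184·49.2000] = 39.6474; exercise value = 42.0000 > continuation, so V_dd = 42.0000 (exercise)
Node u (S = 55): continuation = e^(−0.04)·[0.8816·2.6956 + 0.1184·27.0000] = 5.3542; exercise value = 5.0000 ≤ continuation, so V_u = 5.3542
Node d (S = 30): continuation = e^(−0.04)·[0.8816·27.0000 + 0.1184·42.0000] = 27.6474; exercise value = 30.0000 > continuation, so V_d = 30.0000 (exercise)
Node 0 (S = 50): continuation = e^(−0.04)·[0.8816·5.3542 + 0.1184·30.0000] = 7.9474; exercise value = 10.0000 > continuation, so V_0 = 10.0000 (exercise)

$10.00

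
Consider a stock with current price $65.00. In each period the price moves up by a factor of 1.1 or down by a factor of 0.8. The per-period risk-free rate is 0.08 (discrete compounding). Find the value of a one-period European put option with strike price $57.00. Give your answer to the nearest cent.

Risk-neutral probability p = (1 + 0.08 − 0.8)/(1.1 − 0.8) = 0.2800/0.3000 = 0.9333
Terminal stock prices: S_u = 71.5, S_d = 52
Terminal payoffs (K − S): max(-14.5, 0) = 0, max(5, 0) = 5
Node 0 (S = 65): V_0 = 1/1.08·[0.9333·0.0000 + 0.0667·5.0000] = 0.3086

$0.31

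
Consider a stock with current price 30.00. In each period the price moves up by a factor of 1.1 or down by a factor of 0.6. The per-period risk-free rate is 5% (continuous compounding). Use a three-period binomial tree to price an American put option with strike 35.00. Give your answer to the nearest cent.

5.00

Risk-neutral probability p = (e^0.05 − 0.6)/(1.1 − 0.6) = 0.4513/0.5000 = 0.9025
Terminal stock prices: S_uuu = 39.93, S_uud = 21.78, S_udd = 11.88, S_ddd = 6.48
Terminal payoffs (K − S): max(-4.93, 0) = 0, max(13.22, 0) = 13.22, max(23.12, 0) = 23.12, max(28.52, 0) = 28.52
Node uu (S = 36.3): continuation = e^(−0.05)·[0.9025·0.0000 + 0.0975·13.2200] = 1.2256; exercise value = 0.0000 ≤ continuation, so V_uu = 1.2256
Node ud (S = 19.8): continuation = e^(−0.05)·[0.9025·13.2200 + 0.0975·23.1200] = 13.4930; exercise value = 15.2000 > continuation, so V_ud = 15.2000 (exercise)
Node dd (S = 10.8): continuation = e^(−0.05)·[0.9025·23.1200 + 0.0975·28.5200] = 22.4930; exercise value = 24.2000 > continuation, so V_dd = 24.2000 (exercise)
Node u (S = 33): continuation = e^(−0.05)·[0.9025·1.2256 + 0.0975·15.2000] = 2.4613; exercise value = 2.0000 ≤ continuation, so V_u = 2.4613
Node d (S = 18): continuation = e^(−0.05)·[0.9025·15.2000 + 0.0975·24.2000] = 15.2930; exercise value = 17.0000 > continuation, so V_d = 17.0000 (exercise)
Node 0 (S = 30): continuation = e^(−0.05)·[0.9025·2.4613 + 0.0975·17.0000] = 3.6891; exercise value = 5.0000 > continuation, so V_0 = 5.0000 (exercise)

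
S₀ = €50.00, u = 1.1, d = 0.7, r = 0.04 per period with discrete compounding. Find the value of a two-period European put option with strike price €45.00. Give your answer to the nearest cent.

€1.96

Risk-neutral probability p = (1 + 0.04 − 0.7)/(1.1 − 0.7) = 0.3400/0.4000 = 0.8500
Terminal stock prices: S_uu = 60.5, S_ud = 38.5, S_dd = 24.5
Terminal payoffs (K − S): max(-15.5, 0) = 0, max(6.5, 0) = 6.5, max(20.5, 0) = 20.5
Node u (S = 55): V_u = 1/1.04·[0.8500·0.0000 + 0.1500·6.5000] = 0.9375
Node d (S = 35): V_d = 1/1.04·[0.8500·6.5000 + 0.1500·20.5000] = 8.2692
Node 0 (S = 50): V_0 = 1/1.04·[0.8500·0.9375 + 0.1500·8.2692] = 1.9589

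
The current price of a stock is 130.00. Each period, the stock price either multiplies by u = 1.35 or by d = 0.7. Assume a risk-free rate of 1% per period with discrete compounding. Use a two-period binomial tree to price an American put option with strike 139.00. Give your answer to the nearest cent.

28.81

Risk-neutral probability p = (1 + 0.01 − 0.7)/(1.35 − 0.7) = 0.3100/0.6500 = 0.4769
Terminal stock prices: S_uu = 236.9, S_ud = 122.8, S_dd = 63.7
Terminal payoffs (K − S): max(-97.93, 0) = 0, max(16.15, 0) = 16.15, max(75.3, 0) = 75.3
Node u (S = 175.5): continuation = 1/1.01·[0.4769·0.0000 + 0.5231·16.1500] = 8.3641; exercise value = 0.0000 ≤ continuation, so V_u = 8.3641
Node d (S = 91): continuation = 1/1.01·[0.4769·16.1500 + 0.5231·75.3000] = 46.6238; exercise value = 48.0000 > continuation, so V_d = 48.0000 (exercise)
Node 0 (S = 130): continuation = 1/1.01·[0.4769·8.3641 + 0.5231·48.0000] = 28.8086; exercise value = 9.0000 ≤ continuation, so V_0 = 28.8086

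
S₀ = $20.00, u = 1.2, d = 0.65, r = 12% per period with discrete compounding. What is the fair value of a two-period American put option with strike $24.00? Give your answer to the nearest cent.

$4.00

Risk-neutral probability p = (1 + 0.12 − 0.65)/(1.2 − 0.65) = 0.4700/0.5500 = 0.8545
Terminal stock prices: S_uu = 28.8, S_ud = 15.6, S_dd = 8.45
Terminal payoffs (K − S): max(-4.8, 0) = 0, max(8.4, 0) = 8.4, max(15.55, 0) = 15.55
Node u (S = 24): continuation = 1/1.12·[0.8545·0.0000 + 0.1455·8.4000] = 1.0909; exercise value = 0.0000 ≤ continuation, so V_u = 1.0909
Node d (S = 13): continuation = 1/1.12·[0.8545·8.4000 + 0.1455·15.5500] = 8.4286; exercise value = 11.0000 > continuation, so V_d = 11.0000 (exercise)
Node 0 (S = 20): continuation = 1/1.12·[0.8545·1.0909 + 0.1455·11.0000] = 2.2609; exercise value = 4.0000 > continuation, so V_0 = 4.0000 (exercise)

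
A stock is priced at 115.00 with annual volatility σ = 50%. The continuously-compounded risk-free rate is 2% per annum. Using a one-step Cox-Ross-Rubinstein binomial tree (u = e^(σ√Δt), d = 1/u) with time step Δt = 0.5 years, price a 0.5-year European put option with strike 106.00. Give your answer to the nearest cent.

CRR parameters: u = e^(σ√Δt) = e^(0.5·√0.5) = 1.4241, d = 1/u = 0.7022
Per-period rate: rΔt = 0.02·0.5 = 0.01, so R = e^0.01 = 1.0101
Risk-neutral probability p = (e^0.01 − 0.7022)/(1.4241 − 0.7022) = 0.3079/0.7219 = 0.4264
Terminal stock prices: S_u = 163.8, S_d = 80.75
Terminal payoffs (K − S): max(-57.77, 0) = 0, max(25.25, 0) = 25.25
Node 0 (S = 115): V_0 = e^(−0.01)·[0.4264·0.0000 + 0.5736·25.2483] = 14.3373

14.34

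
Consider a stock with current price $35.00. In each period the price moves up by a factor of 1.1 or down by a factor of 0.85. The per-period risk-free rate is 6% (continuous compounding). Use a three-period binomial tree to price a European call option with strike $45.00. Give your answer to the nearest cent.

Risk-neutral probability p = (e^0.06 − 0.85)/(1.1 − 0.85) = 0.2118/0.2500 = 0.8473
Terminal stock prices: S_uuu = 46.59, S_uud = 36, S_udd = 27.82, S_ddd = 21.49
Terminal payoffs (S − K): max(1.585, 0) = 1.585, max(-9.002, 0) = 0, max(-17.18, 0) = 0, max(-23.51, 0) = 0
Node uu (S = 42.35): V_uu = e^(−0.06)·[0.8473·1.5850 + 0.1527·0.0000] = 1.2648
Node ud (S = 32.73): V_ud = e^(−0.06)·[0.8473·0.0000 + 0.1527·0.0000] = 0.0000
Node dd (S = 25.29): V_dd = e^(−0.06)·[0.8473·0.0000 + 0.1527·0.0000] = 0.0000
Node u (S = 38.5): V_u = e^(−0.06)·[0.8473·1.2648 + 0.1527·0.0000] = 1.0093
Node d (S = 29.75): V_d = e^(−0.06)·[0.8473·0.0000 + 0.1527·0.0000] = 0.0000
Node 0 (S = 35): V_0 = e^(−0.06)·[0.8473·1.0093 + 0.1527·0.0000] = 0.8055

$0.81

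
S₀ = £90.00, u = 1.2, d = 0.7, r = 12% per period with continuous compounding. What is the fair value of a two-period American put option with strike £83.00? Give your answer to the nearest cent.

Risk-neutral probability p = (e^0.12 − 0.7)/(1.2 − 0.7) = 0.4275/0.5000 = 0.8550
Terminal stock prices: S_uu = 129.6, S_ud = 75.6, S_dd = 44.1
Terminal payoffs (K − S): max(-46.6, 0) = 0, max(7.4, 0) = 7.4, max(38.9, 0) = 38.9
Node u (S = 108): continuation = e^(−0.12)·[0.8550·0.0000 + 0.1450·7.4000] = 0.9517; exercise value = 0.0000 ≤ continuation, so V_u = 0.9517
Node d (S = 63): continuation = e^(−0.12)·[0.8550·7.4000 + 0.1450·38.9000] = 10.6144; exercise value = 20.0000 > continuation, so V_d = 20.0000 (exercise)
Node 0 (S = 90): continuation = e^(−0.12)·[0.8550·0.9517 + 0.1450·20.0000] = 3.2939; exercise value = 0.0000 ≤ continuation, so V_0 = 3.2939

£3.29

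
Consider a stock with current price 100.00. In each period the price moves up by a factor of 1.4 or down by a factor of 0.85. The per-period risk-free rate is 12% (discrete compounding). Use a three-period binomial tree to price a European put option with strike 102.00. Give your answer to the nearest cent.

Risk-neutral probability p = (1 + 0.12 − 0.85)/(1.4 − 0.85) = 0.2700/0.5500 = 0.4909
Terminal stock prices: S_uuu = 274.4, S_uud = 166.6, S_udd = 101.1, S_ddd = 61.41
Terminal payoffs (K − S): max(-172.4, 0) = 0, max(-64.6, 0) = 0, max(0.85, 0) = 0.85, max(40.59, 0) = 40.59
Node uu (S = 196): V_uu = 1/1.12·[0.4909·0.0000 + 0.5091·0.0000] = 0.0000
Node ud (S = 119): V_ud = 1/1.12·[0.4909·0.0000 + 0.5091·0.8500] = 0.3864
Node dd (S = 72.25): V_dd = 1/1.12·[0.4909·0.8500 + 0.5091·40.5875] = 18.8214
Node u (S = 140): V_u = 1/1.12·[0.4909·0.0000 + 0.5091·0.3864] = 0.1756
Node d (S = 85): V_d = 1/1.12·[0.4909·0.3864 + 0.5091·18.8214] = 8.7245
Node 0 (S = 100): V_0 = 1/1.12·[0.4909·0.1756 + 0.5091·8.7245] = 4.0427

4.04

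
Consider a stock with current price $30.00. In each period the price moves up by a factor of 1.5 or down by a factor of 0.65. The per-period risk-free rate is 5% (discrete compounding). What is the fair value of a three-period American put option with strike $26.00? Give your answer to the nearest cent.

Risk-neutral probability p = (1 + 0.05 − 0.65)/(1.5 − 0.65) = 0.4000/0.8500 = 0.4706
Terminal stock prices: S_uuu = 101.2, S_uud = 43.88, S_udd = 19.01, S_ddd = 8.239
Terminal payoffs (K − S): max(-75.25, 0) = 0, max(-17.88, 0) = 0, max(6.987, 0) = 6.987, max(17.76, 0) = 17.76
Node uu (S = 67.5): continuation = 1/1.05·[0.4706·0.0000 + 0.5294·0.0000] = 0.0000; exercise value = 0.0000 ≤ continuation, so V_uu = 0.0000
Node ud (S = 29.25): continuation = 1/1.05·[0.4706·0.0000 + 0.5294·6.9875] = 3.5231; exercise value = 0.0000 ≤ continuation, so V_ud = 3.5231
Node dd (S = 12.68): continuation = 1/1.05·[0.4706·6.9875 + 0.5294·17.7613] = 12.0869; exercise value = 13.3250 > continuation, so V_dd = 13.3250 (exercise)
Node u (S = 45): continuation = 1/1.05·[0.4706·0.0000 + 0.5294·3.5231] = 1.7764; exercise value = 0.0000 ≤ continuation, so V_u = 1.7764
Node d (S = 19.5): continuation = 1/1.05·[0.4706·3.5231 + 0.5294·13.3250] = 8.2975; exercise value = 6.5000 ≤ continuation, so V_d = 8.2975
Node 0 (S = 30): continuation = 1/1.05·[0.4706·1.7764 + 0.5294·8.2975] = 4.9797; exercise value = 0.0000 ≤ continuation, so V_0 = 4.9797

$4.98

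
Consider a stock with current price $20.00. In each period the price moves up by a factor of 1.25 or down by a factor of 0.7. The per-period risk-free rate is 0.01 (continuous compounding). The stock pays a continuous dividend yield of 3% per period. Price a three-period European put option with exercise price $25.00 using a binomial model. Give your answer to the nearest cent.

Per-period risk-free factor R = e^0.01 = 1.0101; dividend-adjusted growth = e^(0.01−0.03) = 0.9802.
Risk-neutral probability p = (0.9802 − 0.7)/(1.25 − 0.7) = 0.2802/0.5500 = 0.5095
Terminal stock prices: S_uuu = 39.06, S_uud = 21.88, S_udd = 12.25, S_ddd = 6.86
Terminal payoffs (K − S): max(-14.06, 0) = 0, max(3.125, 0) = 3.125, max(12.75, 0) = 12.75, max(18.14, 0) = 18.14
Node uu (S = 31.25): V_uu = e^(−0.01)·[0.5095·0.0000 + 0.4905·3.1250] = 1.5177
Node ud (S = 17.5): V_ud = e^(−0.01)·[0.5095·3.1250 + 0.4905·12.7500] = 7.7684
Node dd (S = 9.8): V_dd = e^(−0.01)·[0.5095·12.7500 + 0.4905·18.1400] = 15.2409
Node u (S = 25): V_u = e^(−0.01)·[0.5095·1.5177 + 0.4905·7.7684] = 4.5384
Node d (S = 14): V_d = e^(−0.01)·[0.5095·7.7684 + 0.4905·15.2409] = 11.3203
Node 0 (S = 20): V_0 = e^(−0.01)·[0.5095·4.5384 + 0.4905·11.3203] = 7.7870

$7.79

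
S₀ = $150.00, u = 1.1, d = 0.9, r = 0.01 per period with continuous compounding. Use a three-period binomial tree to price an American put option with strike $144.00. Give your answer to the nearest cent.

Risk-neutral probability p = (e^0.01 − 0.9)/(1.1 − 0.9) = 0.1101/0.2000 = 0.5503
Terminal stock prices: S_uuu = 199.7, S_uud = 163.4, S_udd = 133.7, S_ddd = 109.4
Terminal payoffs (K − S): max(-55.65, 0) = 0, max(-19.35, 0) = 0, max(10.35, 0) = 10.35, max(34.65, 0) = 34.65
Node uu (S = 181.5): continuation = e^(−0.01)·[0.5503·0.0000 + 0.4497·0.0000] = 0.0000; exercise value = 0.0000 ≤ continuation, so V_uu = 0.0000
Node ud (S = 148.5): continuation = e^(−0.01)·[0.5503·0.0000 + 0.4497·10.3500] = 4.6086; exercise value = 0.0000 ≤ continuation, so V_ud = 4.6086
Node dd (S = 121.5): continuation = e^(−0.01)·[0.5503·10.3500 + 0.4497·34.6500] = 21.0672; exercise value = 22.5000 > continuation, so V_dd = 22.5000 (exercise)
Node u (S = 165): continuation = e^(−0.01)·[0.5503·0.0000 + 0.4497·4.6086] = 2.0521; exercise value = 0.0000 ≤ continuation, so V_u = 2.0521
Node d (S = 135): continuation = e^(−0.01)·[0.5503·4.6086 + 0.4497·22.5000] = 12.5293; exercise value = 9.0000 ≤ continuation, so V_d = 12.5293
Node 0 (S = 150): continuation = e^(−0.01)·[0.5503·2.0521 + 0.4497·12.5293] = 6.6969; exercise value = 0.0000 ≤ continuation, so V_0 = 6.6969

$6.70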